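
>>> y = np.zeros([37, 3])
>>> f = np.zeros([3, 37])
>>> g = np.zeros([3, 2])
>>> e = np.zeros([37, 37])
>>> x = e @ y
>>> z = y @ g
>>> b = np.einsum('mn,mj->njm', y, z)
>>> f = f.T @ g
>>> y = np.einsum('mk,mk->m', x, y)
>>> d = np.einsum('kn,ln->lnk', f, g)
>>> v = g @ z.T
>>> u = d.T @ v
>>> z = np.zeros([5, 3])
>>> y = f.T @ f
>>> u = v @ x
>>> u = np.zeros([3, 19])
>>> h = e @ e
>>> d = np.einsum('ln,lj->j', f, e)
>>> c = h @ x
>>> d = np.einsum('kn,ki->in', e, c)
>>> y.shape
(2, 2)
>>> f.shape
(37, 2)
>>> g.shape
(3, 2)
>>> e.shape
(37, 37)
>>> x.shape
(37, 3)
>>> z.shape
(5, 3)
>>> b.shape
(3, 2, 37)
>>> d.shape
(3, 37)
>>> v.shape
(3, 37)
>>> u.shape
(3, 19)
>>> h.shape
(37, 37)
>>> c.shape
(37, 3)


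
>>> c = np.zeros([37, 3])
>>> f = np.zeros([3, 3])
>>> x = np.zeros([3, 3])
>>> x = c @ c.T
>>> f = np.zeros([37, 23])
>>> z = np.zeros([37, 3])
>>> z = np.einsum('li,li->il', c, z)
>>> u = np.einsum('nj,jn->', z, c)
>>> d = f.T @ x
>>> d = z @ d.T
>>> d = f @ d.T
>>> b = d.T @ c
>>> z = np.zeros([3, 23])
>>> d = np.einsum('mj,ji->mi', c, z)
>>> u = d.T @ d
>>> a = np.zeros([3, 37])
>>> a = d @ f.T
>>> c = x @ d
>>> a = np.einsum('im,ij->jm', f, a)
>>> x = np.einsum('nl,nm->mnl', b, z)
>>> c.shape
(37, 23)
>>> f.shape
(37, 23)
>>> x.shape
(23, 3, 3)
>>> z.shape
(3, 23)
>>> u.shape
(23, 23)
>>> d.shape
(37, 23)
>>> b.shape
(3, 3)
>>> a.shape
(37, 23)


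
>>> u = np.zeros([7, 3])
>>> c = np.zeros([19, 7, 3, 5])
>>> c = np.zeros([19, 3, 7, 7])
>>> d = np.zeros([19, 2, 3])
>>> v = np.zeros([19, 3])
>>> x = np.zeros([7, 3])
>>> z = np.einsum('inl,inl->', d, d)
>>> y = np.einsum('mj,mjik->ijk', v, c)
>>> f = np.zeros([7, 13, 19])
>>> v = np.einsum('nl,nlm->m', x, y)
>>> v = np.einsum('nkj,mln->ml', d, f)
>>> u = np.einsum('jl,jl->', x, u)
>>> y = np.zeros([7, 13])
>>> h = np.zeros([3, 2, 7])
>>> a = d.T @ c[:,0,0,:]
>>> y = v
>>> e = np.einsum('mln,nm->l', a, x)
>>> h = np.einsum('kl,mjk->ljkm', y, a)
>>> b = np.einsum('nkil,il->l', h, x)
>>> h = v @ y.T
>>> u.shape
()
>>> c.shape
(19, 3, 7, 7)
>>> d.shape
(19, 2, 3)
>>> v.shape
(7, 13)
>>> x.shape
(7, 3)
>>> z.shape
()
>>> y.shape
(7, 13)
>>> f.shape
(7, 13, 19)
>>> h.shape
(7, 7)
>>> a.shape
(3, 2, 7)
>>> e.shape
(2,)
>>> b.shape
(3,)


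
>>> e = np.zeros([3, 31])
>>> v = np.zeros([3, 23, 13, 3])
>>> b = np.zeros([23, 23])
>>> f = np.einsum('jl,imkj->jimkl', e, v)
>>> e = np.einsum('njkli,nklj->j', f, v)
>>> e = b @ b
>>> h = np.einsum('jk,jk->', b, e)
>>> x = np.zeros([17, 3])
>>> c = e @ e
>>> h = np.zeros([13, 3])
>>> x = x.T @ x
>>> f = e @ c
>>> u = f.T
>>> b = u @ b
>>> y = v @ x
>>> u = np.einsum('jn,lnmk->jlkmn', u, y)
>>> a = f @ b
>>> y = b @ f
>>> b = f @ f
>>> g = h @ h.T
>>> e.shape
(23, 23)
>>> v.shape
(3, 23, 13, 3)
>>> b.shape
(23, 23)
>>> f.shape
(23, 23)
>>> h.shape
(13, 3)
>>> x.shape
(3, 3)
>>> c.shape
(23, 23)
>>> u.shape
(23, 3, 3, 13, 23)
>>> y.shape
(23, 23)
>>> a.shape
(23, 23)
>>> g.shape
(13, 13)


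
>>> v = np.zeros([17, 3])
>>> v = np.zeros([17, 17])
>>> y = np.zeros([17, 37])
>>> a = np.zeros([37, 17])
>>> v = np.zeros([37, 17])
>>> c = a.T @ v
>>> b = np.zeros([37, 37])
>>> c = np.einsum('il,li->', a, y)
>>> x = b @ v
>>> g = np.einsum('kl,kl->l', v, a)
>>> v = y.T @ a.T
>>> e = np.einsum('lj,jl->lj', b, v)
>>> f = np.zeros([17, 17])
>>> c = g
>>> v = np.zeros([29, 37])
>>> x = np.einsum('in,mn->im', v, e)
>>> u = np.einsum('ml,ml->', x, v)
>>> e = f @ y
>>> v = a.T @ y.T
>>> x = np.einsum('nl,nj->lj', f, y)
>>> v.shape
(17, 17)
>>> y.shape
(17, 37)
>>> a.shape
(37, 17)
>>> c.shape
(17,)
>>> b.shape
(37, 37)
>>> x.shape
(17, 37)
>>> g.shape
(17,)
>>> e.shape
(17, 37)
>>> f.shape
(17, 17)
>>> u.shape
()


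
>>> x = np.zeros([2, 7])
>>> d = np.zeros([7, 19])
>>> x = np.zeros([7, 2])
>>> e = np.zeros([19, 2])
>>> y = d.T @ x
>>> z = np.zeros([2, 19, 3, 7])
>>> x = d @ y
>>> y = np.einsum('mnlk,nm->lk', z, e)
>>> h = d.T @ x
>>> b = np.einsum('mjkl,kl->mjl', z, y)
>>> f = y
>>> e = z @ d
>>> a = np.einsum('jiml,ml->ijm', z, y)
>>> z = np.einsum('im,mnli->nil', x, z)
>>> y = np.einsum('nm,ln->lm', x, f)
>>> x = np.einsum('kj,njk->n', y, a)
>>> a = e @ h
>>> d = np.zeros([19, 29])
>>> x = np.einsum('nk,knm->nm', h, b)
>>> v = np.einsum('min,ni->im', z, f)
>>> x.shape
(19, 7)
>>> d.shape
(19, 29)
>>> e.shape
(2, 19, 3, 19)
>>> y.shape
(3, 2)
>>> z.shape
(19, 7, 3)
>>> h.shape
(19, 2)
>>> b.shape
(2, 19, 7)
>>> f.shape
(3, 7)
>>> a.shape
(2, 19, 3, 2)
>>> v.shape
(7, 19)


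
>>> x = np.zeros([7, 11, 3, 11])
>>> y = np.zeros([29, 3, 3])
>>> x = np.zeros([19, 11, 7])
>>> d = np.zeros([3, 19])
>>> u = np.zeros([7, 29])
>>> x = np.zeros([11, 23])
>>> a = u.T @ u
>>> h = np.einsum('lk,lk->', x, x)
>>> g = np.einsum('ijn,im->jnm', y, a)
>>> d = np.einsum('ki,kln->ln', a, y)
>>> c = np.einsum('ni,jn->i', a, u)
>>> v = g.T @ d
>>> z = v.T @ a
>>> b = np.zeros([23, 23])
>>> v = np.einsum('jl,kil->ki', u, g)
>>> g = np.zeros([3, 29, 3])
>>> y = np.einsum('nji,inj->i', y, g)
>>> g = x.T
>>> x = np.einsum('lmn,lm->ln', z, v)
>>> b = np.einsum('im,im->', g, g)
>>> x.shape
(3, 29)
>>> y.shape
(3,)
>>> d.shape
(3, 3)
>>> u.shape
(7, 29)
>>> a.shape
(29, 29)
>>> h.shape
()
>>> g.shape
(23, 11)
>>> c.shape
(29,)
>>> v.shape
(3, 3)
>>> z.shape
(3, 3, 29)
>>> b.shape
()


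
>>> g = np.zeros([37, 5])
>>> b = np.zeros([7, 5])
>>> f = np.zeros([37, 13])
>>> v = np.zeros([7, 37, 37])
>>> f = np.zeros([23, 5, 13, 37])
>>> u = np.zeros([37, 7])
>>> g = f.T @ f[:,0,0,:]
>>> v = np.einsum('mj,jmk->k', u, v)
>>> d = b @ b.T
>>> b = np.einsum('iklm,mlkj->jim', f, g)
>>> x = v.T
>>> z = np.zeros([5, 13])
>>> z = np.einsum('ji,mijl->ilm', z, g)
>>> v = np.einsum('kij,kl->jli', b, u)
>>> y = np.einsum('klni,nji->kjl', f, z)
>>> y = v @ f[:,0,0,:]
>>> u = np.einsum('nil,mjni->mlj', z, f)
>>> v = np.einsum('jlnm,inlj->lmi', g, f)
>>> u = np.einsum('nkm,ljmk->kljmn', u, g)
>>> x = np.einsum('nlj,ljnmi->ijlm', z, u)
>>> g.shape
(37, 13, 5, 37)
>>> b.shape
(37, 23, 37)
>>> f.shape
(23, 5, 13, 37)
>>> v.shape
(13, 37, 23)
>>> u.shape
(37, 37, 13, 5, 23)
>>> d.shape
(7, 7)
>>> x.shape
(23, 37, 37, 5)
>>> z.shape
(13, 37, 37)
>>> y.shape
(37, 7, 37)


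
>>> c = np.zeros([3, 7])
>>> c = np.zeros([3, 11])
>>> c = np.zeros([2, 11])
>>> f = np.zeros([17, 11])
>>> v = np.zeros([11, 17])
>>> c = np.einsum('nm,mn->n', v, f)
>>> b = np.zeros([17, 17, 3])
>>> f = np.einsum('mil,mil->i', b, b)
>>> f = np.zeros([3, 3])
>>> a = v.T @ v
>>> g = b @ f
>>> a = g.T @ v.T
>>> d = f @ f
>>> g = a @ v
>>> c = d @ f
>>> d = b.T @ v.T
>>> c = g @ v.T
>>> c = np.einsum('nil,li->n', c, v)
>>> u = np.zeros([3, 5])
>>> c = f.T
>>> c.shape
(3, 3)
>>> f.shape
(3, 3)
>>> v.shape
(11, 17)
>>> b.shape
(17, 17, 3)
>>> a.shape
(3, 17, 11)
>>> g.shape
(3, 17, 17)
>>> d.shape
(3, 17, 11)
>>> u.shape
(3, 5)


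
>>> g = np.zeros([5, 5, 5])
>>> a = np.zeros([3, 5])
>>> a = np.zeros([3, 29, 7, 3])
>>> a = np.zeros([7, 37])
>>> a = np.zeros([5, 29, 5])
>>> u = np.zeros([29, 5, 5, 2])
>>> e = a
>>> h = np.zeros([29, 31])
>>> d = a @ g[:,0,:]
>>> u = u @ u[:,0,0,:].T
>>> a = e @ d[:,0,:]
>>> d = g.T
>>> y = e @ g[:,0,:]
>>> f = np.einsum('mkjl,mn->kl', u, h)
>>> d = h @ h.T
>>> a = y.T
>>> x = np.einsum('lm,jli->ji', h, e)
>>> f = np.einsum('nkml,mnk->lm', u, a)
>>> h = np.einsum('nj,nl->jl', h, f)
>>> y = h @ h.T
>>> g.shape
(5, 5, 5)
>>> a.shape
(5, 29, 5)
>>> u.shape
(29, 5, 5, 29)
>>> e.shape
(5, 29, 5)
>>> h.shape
(31, 5)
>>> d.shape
(29, 29)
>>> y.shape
(31, 31)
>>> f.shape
(29, 5)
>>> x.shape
(5, 5)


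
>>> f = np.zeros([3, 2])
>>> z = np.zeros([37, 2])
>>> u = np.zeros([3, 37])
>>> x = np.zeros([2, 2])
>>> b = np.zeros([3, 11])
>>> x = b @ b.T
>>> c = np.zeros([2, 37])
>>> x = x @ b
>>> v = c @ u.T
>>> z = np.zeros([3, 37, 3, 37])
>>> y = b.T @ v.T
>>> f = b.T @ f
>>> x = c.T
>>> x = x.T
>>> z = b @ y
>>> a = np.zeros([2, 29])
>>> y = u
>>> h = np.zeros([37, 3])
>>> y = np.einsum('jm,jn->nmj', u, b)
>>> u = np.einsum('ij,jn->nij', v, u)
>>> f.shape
(11, 2)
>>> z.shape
(3, 2)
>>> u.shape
(37, 2, 3)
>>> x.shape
(2, 37)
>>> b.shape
(3, 11)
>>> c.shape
(2, 37)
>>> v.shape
(2, 3)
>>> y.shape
(11, 37, 3)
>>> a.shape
(2, 29)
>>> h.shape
(37, 3)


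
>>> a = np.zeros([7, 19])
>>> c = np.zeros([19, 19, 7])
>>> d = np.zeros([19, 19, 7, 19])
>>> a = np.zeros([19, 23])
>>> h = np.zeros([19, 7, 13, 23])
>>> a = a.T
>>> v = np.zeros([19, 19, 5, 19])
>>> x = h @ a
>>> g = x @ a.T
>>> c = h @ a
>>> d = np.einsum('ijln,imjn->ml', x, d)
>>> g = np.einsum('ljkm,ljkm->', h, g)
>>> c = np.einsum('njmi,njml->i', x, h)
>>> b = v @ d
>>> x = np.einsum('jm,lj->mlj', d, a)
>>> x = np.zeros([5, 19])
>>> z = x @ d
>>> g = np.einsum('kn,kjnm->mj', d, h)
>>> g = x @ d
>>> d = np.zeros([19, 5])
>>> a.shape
(23, 19)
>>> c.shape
(19,)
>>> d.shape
(19, 5)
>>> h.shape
(19, 7, 13, 23)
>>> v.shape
(19, 19, 5, 19)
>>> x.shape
(5, 19)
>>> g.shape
(5, 13)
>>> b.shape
(19, 19, 5, 13)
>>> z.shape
(5, 13)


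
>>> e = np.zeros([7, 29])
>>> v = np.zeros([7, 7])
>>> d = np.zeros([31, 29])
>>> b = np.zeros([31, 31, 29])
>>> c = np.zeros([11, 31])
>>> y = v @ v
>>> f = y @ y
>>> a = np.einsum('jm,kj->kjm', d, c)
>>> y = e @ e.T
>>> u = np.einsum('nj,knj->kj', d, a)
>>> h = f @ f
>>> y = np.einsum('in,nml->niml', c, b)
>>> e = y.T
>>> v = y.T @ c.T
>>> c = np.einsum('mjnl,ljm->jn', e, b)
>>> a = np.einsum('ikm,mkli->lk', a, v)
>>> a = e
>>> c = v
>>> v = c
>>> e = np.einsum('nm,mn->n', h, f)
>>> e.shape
(7,)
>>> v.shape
(29, 31, 11, 11)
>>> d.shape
(31, 29)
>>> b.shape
(31, 31, 29)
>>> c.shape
(29, 31, 11, 11)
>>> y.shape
(31, 11, 31, 29)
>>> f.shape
(7, 7)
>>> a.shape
(29, 31, 11, 31)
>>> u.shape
(11, 29)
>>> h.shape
(7, 7)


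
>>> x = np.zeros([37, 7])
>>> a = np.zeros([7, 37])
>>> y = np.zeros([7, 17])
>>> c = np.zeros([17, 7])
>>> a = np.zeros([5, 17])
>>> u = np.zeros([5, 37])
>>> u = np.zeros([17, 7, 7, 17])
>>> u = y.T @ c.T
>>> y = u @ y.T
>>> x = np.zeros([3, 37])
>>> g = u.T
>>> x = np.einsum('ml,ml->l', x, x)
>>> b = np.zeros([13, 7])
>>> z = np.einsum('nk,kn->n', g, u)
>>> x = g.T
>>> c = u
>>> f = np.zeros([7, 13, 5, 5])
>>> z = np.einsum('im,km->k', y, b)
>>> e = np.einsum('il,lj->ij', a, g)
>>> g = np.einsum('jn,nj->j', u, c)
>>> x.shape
(17, 17)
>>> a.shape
(5, 17)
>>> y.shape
(17, 7)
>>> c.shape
(17, 17)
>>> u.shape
(17, 17)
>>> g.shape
(17,)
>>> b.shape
(13, 7)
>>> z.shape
(13,)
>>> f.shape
(7, 13, 5, 5)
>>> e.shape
(5, 17)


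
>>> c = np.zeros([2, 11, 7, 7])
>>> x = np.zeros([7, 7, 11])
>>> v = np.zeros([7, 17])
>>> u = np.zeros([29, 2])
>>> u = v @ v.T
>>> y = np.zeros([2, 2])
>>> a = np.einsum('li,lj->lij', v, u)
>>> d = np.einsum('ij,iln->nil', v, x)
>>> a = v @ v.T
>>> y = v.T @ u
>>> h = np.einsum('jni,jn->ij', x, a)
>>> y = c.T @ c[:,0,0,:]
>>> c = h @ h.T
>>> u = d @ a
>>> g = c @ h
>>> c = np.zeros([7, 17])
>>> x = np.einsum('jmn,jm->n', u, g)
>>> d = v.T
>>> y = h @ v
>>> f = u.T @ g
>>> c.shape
(7, 17)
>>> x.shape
(7,)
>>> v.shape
(7, 17)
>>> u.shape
(11, 7, 7)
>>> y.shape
(11, 17)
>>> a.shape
(7, 7)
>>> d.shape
(17, 7)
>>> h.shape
(11, 7)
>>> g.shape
(11, 7)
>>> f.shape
(7, 7, 7)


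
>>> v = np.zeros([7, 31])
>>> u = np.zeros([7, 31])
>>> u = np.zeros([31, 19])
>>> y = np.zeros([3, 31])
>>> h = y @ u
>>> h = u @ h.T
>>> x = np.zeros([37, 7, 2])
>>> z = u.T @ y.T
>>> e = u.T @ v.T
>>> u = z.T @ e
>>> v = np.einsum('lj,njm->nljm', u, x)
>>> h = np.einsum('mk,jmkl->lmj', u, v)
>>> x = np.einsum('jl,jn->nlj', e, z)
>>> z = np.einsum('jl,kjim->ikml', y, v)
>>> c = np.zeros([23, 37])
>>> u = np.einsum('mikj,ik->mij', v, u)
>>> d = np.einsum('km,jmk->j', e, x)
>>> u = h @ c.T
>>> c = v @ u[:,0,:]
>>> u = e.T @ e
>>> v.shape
(37, 3, 7, 2)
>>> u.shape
(7, 7)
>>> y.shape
(3, 31)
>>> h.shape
(2, 3, 37)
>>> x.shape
(3, 7, 19)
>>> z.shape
(7, 37, 2, 31)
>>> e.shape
(19, 7)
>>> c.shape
(37, 3, 7, 23)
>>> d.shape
(3,)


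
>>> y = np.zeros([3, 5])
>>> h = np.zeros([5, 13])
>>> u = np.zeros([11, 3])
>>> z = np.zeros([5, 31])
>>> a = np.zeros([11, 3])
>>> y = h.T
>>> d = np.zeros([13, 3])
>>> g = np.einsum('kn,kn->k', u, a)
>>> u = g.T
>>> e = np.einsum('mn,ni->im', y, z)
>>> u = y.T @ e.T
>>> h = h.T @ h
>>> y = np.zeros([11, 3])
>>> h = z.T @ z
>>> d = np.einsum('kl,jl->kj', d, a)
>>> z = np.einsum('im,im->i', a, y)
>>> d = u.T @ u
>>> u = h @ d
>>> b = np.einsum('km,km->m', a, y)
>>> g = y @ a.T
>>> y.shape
(11, 3)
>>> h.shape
(31, 31)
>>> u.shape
(31, 31)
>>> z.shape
(11,)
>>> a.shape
(11, 3)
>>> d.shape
(31, 31)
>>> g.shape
(11, 11)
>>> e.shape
(31, 13)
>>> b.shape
(3,)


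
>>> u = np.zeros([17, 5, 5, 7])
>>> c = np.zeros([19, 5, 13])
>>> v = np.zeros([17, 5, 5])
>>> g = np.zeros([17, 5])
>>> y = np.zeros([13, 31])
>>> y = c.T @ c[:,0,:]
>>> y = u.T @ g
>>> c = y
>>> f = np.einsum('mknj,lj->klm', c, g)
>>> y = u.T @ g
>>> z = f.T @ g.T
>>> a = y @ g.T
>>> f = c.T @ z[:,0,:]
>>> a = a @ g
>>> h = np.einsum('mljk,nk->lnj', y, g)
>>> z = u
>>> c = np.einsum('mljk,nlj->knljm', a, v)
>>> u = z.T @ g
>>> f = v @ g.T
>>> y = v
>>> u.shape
(7, 5, 5, 5)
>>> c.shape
(5, 17, 5, 5, 7)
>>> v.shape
(17, 5, 5)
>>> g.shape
(17, 5)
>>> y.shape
(17, 5, 5)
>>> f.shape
(17, 5, 17)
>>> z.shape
(17, 5, 5, 7)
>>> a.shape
(7, 5, 5, 5)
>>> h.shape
(5, 17, 5)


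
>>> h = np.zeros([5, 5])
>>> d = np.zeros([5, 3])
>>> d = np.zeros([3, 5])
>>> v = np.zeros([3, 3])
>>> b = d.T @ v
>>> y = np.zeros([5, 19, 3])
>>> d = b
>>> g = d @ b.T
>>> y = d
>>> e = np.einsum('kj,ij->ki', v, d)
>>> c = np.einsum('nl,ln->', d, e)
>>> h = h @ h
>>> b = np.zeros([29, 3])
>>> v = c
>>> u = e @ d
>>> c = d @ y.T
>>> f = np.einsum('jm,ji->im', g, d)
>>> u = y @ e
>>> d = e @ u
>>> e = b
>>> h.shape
(5, 5)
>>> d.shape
(3, 5)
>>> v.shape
()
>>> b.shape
(29, 3)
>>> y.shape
(5, 3)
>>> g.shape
(5, 5)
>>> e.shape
(29, 3)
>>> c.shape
(5, 5)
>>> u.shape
(5, 5)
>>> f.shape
(3, 5)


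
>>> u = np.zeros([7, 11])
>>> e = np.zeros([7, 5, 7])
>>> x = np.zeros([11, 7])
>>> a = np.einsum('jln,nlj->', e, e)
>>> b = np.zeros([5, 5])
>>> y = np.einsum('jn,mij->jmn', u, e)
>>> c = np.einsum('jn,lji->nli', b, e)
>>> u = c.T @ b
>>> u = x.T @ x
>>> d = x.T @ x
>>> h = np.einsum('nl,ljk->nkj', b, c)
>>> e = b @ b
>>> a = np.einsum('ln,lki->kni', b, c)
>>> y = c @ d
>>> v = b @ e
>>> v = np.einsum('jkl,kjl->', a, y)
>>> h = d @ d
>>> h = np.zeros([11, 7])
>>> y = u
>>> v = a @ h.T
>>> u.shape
(7, 7)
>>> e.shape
(5, 5)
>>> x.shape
(11, 7)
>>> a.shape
(7, 5, 7)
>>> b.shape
(5, 5)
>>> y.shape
(7, 7)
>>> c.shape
(5, 7, 7)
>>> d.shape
(7, 7)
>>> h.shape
(11, 7)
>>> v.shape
(7, 5, 11)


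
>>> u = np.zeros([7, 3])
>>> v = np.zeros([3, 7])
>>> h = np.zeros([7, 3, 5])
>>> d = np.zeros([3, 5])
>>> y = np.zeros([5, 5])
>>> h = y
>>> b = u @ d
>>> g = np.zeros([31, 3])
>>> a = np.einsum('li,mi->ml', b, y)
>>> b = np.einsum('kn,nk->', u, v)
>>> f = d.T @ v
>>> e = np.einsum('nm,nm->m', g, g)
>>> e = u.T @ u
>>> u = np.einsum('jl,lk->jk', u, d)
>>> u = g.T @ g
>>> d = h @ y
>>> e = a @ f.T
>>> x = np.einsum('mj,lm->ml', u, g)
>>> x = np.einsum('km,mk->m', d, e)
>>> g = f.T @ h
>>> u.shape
(3, 3)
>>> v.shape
(3, 7)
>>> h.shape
(5, 5)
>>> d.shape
(5, 5)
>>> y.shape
(5, 5)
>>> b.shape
()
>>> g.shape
(7, 5)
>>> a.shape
(5, 7)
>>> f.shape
(5, 7)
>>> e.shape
(5, 5)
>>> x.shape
(5,)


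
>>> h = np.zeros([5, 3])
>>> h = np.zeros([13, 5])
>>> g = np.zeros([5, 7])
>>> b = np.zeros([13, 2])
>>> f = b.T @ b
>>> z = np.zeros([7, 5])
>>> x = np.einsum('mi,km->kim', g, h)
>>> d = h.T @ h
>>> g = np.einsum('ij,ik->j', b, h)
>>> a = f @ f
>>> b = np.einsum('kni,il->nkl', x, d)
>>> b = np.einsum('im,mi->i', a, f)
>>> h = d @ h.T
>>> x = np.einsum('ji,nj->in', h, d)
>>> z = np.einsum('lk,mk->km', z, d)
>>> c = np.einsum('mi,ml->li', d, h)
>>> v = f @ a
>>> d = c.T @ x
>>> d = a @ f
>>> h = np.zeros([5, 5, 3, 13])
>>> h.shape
(5, 5, 3, 13)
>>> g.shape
(2,)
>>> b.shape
(2,)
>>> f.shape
(2, 2)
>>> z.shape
(5, 5)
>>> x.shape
(13, 5)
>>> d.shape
(2, 2)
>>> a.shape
(2, 2)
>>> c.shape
(13, 5)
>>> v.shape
(2, 2)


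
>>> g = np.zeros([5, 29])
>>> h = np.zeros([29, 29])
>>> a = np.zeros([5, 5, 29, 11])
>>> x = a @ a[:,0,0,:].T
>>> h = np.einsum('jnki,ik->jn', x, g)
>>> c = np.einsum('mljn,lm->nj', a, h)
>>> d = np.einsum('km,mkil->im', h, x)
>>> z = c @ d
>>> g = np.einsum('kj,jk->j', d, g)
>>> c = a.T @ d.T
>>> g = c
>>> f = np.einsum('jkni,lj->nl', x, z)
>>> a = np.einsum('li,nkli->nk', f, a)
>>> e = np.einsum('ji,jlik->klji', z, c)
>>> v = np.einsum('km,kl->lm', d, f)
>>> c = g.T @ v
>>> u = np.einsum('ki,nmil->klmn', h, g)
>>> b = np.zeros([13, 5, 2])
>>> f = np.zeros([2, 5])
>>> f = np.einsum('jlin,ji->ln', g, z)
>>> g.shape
(11, 29, 5, 29)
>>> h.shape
(5, 5)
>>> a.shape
(5, 5)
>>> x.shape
(5, 5, 29, 5)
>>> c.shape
(29, 5, 29, 5)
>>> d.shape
(29, 5)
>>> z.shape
(11, 5)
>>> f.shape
(29, 29)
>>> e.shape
(29, 29, 11, 5)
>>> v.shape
(11, 5)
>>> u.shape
(5, 29, 29, 11)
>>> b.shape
(13, 5, 2)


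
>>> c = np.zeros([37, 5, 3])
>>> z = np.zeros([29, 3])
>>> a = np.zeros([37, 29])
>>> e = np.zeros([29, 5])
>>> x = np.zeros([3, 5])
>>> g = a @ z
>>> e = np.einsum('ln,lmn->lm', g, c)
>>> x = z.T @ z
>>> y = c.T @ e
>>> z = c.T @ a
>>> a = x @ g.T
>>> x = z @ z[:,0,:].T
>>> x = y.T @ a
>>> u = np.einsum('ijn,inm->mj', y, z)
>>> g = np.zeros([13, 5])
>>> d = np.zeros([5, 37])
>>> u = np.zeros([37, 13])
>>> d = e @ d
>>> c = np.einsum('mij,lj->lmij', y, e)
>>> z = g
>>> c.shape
(37, 3, 5, 5)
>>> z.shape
(13, 5)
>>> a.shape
(3, 37)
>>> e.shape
(37, 5)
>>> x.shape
(5, 5, 37)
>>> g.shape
(13, 5)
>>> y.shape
(3, 5, 5)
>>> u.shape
(37, 13)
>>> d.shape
(37, 37)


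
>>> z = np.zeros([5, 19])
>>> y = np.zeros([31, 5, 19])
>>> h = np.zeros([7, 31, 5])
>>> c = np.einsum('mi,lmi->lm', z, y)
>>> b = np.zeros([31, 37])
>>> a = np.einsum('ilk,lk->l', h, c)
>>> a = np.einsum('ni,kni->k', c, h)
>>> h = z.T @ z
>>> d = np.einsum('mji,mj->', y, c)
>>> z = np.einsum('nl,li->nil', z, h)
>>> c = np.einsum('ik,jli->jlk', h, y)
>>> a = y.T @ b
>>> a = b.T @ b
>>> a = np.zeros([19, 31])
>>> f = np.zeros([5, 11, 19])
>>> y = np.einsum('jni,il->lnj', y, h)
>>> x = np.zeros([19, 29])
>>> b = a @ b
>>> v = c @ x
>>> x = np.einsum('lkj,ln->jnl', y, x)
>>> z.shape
(5, 19, 19)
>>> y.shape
(19, 5, 31)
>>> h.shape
(19, 19)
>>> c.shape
(31, 5, 19)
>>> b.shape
(19, 37)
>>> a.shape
(19, 31)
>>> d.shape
()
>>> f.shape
(5, 11, 19)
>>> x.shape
(31, 29, 19)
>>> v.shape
(31, 5, 29)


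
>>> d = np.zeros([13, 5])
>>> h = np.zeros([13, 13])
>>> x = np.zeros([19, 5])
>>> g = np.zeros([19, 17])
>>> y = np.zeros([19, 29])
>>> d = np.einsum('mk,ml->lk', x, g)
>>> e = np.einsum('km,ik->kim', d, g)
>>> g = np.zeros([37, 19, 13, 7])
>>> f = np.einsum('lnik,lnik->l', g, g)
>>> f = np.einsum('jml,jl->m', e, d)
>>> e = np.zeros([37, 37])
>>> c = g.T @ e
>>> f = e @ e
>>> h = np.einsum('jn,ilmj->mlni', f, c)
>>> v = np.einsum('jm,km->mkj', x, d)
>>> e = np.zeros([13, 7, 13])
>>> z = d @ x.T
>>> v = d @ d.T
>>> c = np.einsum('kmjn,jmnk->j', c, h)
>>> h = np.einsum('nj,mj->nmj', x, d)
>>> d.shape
(17, 5)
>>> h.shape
(19, 17, 5)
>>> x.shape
(19, 5)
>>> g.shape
(37, 19, 13, 7)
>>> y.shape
(19, 29)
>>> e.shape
(13, 7, 13)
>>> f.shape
(37, 37)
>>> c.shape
(19,)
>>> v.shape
(17, 17)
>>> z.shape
(17, 19)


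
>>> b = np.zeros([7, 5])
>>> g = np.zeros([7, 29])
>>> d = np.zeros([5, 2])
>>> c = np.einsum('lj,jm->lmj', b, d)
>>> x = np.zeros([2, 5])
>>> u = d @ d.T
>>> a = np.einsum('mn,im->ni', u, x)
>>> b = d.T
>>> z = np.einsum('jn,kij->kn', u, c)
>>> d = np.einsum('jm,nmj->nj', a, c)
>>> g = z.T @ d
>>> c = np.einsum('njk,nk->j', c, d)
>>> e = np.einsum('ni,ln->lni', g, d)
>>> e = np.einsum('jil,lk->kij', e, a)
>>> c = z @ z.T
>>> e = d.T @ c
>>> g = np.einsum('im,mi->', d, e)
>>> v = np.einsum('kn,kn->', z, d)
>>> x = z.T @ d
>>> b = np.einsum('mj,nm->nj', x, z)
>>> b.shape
(7, 5)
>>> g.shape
()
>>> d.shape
(7, 5)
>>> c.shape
(7, 7)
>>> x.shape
(5, 5)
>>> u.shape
(5, 5)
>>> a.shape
(5, 2)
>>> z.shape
(7, 5)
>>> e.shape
(5, 7)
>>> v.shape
()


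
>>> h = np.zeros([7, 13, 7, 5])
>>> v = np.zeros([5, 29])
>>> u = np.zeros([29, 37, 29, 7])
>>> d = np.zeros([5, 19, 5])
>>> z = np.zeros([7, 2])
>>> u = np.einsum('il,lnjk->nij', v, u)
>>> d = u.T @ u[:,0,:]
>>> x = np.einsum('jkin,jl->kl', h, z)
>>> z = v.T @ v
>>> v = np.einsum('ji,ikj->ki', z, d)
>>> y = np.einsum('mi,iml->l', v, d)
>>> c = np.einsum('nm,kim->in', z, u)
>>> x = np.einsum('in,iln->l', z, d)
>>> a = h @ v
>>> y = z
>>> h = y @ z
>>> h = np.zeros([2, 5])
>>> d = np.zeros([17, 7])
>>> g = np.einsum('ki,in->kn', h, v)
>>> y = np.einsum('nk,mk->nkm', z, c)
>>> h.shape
(2, 5)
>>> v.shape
(5, 29)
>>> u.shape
(37, 5, 29)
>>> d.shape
(17, 7)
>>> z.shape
(29, 29)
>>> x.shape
(5,)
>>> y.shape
(29, 29, 5)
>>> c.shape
(5, 29)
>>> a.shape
(7, 13, 7, 29)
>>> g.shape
(2, 29)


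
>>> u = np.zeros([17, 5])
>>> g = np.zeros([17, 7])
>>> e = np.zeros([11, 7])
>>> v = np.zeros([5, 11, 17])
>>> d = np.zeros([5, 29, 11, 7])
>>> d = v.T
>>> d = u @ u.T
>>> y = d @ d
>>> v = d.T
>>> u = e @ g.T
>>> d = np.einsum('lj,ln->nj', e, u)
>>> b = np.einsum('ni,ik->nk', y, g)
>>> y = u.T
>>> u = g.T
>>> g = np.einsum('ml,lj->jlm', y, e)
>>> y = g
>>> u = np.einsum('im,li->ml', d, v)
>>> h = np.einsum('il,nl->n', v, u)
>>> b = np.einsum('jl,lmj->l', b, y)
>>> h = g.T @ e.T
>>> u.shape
(7, 17)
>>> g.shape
(7, 11, 17)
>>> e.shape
(11, 7)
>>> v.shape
(17, 17)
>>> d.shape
(17, 7)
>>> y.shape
(7, 11, 17)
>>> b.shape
(7,)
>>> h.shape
(17, 11, 11)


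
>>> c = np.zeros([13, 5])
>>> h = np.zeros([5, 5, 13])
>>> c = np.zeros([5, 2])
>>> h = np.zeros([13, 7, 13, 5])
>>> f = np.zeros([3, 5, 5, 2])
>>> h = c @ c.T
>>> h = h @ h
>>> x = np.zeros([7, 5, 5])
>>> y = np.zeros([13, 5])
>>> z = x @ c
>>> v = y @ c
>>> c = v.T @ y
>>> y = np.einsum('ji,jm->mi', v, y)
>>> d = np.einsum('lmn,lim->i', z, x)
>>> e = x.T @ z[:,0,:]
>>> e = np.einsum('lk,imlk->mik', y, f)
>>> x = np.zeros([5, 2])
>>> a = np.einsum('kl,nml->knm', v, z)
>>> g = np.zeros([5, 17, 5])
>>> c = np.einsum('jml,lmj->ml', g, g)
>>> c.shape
(17, 5)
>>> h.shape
(5, 5)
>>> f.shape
(3, 5, 5, 2)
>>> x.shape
(5, 2)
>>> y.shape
(5, 2)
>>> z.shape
(7, 5, 2)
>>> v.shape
(13, 2)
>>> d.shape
(5,)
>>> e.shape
(5, 3, 2)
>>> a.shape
(13, 7, 5)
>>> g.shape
(5, 17, 5)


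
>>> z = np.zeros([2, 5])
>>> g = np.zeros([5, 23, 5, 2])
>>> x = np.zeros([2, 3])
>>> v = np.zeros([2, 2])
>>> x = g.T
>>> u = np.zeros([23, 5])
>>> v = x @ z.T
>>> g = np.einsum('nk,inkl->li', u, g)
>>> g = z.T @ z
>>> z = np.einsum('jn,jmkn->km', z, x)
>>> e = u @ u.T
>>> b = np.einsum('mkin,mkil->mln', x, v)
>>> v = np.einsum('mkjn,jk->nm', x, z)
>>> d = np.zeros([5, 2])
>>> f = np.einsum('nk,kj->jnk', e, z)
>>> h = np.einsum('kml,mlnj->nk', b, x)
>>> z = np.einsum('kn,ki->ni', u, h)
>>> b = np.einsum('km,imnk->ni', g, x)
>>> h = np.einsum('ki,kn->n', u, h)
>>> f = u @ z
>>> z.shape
(5, 2)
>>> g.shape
(5, 5)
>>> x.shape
(2, 5, 23, 5)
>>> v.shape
(5, 2)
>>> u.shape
(23, 5)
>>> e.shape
(23, 23)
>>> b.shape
(23, 2)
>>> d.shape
(5, 2)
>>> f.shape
(23, 2)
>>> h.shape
(2,)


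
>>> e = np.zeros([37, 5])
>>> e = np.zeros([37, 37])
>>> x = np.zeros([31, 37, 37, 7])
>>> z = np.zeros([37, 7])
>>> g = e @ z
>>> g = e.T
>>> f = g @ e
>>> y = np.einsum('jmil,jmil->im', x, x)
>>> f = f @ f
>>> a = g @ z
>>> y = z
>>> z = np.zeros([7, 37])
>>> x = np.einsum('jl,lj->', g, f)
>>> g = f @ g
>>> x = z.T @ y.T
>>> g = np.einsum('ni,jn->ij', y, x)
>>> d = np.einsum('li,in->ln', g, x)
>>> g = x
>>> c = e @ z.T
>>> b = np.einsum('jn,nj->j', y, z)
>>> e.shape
(37, 37)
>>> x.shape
(37, 37)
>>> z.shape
(7, 37)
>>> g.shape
(37, 37)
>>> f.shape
(37, 37)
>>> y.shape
(37, 7)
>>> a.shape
(37, 7)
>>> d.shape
(7, 37)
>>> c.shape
(37, 7)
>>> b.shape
(37,)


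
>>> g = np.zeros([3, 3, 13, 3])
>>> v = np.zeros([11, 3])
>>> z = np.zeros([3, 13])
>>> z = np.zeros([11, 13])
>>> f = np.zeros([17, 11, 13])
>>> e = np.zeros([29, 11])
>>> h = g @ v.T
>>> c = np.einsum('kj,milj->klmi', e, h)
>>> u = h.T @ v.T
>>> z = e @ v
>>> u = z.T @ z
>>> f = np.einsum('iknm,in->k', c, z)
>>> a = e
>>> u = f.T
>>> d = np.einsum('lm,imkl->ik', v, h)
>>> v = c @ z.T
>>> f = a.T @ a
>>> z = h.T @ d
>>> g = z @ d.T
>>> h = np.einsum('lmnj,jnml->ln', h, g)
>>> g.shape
(11, 13, 3, 3)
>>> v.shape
(29, 13, 3, 29)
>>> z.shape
(11, 13, 3, 13)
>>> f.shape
(11, 11)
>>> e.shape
(29, 11)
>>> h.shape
(3, 13)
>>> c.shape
(29, 13, 3, 3)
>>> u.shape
(13,)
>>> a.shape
(29, 11)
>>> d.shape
(3, 13)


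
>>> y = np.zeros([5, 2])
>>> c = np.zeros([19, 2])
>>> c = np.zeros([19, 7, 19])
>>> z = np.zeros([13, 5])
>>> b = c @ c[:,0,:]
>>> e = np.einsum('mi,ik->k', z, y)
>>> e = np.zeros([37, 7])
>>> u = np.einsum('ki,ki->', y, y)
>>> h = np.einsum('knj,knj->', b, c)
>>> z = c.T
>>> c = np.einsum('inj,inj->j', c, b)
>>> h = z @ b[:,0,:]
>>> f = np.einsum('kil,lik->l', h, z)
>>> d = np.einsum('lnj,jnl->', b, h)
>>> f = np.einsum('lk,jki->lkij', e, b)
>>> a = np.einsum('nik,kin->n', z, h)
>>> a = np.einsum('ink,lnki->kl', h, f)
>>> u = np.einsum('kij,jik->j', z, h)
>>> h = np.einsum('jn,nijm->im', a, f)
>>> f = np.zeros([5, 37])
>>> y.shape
(5, 2)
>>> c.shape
(19,)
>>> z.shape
(19, 7, 19)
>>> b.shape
(19, 7, 19)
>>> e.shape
(37, 7)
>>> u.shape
(19,)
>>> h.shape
(7, 19)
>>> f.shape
(5, 37)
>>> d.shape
()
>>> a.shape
(19, 37)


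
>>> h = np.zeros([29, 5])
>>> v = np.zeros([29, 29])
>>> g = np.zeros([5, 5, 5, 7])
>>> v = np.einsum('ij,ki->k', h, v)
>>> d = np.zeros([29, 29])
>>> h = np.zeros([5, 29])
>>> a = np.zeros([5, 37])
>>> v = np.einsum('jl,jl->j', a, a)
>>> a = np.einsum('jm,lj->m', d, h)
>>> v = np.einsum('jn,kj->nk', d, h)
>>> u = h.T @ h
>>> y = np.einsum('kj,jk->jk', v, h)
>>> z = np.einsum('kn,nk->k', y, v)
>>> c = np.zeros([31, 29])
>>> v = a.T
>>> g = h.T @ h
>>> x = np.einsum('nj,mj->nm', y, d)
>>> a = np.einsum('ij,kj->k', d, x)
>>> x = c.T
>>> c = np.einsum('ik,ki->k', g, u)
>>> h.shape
(5, 29)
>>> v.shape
(29,)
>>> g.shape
(29, 29)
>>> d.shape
(29, 29)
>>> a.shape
(5,)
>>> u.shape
(29, 29)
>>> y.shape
(5, 29)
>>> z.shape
(5,)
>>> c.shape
(29,)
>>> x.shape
(29, 31)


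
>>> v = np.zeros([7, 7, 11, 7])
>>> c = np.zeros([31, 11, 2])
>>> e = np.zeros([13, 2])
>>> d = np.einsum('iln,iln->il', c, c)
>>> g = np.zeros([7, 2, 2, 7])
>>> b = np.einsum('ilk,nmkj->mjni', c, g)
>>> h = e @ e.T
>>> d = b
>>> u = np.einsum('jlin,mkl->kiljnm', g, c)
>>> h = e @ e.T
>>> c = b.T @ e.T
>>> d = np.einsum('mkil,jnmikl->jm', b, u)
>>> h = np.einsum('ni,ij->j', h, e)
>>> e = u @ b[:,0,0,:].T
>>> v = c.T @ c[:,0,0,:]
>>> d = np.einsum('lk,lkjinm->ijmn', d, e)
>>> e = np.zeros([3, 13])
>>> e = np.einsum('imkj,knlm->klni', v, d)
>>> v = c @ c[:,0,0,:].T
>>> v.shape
(31, 7, 7, 31)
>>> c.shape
(31, 7, 7, 13)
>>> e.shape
(7, 2, 2, 13)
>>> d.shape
(7, 2, 2, 7)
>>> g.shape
(7, 2, 2, 7)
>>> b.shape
(2, 7, 7, 31)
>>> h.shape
(2,)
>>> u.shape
(11, 2, 2, 7, 7, 31)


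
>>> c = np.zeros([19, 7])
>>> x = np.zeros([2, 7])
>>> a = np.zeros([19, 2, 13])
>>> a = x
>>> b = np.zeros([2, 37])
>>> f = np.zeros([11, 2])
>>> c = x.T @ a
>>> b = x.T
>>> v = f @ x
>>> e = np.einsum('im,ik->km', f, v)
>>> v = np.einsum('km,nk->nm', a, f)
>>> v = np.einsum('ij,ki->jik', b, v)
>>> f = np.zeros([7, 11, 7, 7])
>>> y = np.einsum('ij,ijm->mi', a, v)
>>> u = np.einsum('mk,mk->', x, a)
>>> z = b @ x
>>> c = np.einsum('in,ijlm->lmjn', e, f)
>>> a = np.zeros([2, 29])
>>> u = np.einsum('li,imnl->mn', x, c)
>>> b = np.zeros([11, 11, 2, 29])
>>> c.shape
(7, 7, 11, 2)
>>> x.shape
(2, 7)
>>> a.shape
(2, 29)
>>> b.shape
(11, 11, 2, 29)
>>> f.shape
(7, 11, 7, 7)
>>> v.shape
(2, 7, 11)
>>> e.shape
(7, 2)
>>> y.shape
(11, 2)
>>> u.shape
(7, 11)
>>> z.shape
(7, 7)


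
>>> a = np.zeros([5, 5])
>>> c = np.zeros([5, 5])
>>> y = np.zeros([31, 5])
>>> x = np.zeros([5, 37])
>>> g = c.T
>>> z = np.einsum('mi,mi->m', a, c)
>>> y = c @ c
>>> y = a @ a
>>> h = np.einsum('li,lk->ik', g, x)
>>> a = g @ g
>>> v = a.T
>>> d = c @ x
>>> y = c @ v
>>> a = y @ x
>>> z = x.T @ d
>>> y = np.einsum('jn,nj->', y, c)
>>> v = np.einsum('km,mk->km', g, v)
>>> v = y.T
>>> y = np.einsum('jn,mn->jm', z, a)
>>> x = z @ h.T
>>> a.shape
(5, 37)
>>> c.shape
(5, 5)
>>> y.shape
(37, 5)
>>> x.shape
(37, 5)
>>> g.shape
(5, 5)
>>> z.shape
(37, 37)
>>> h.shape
(5, 37)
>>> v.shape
()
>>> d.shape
(5, 37)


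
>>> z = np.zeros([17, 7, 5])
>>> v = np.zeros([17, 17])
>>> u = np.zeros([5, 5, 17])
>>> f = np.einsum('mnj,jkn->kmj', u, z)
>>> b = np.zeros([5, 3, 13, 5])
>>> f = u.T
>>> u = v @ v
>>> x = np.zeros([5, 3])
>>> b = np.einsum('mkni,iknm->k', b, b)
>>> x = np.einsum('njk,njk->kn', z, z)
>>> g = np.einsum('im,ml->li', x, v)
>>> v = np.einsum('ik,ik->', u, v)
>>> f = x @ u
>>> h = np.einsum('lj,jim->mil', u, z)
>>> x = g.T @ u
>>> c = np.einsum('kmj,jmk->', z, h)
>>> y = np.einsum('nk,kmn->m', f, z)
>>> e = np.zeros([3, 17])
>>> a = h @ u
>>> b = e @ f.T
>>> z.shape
(17, 7, 5)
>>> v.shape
()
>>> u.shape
(17, 17)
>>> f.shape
(5, 17)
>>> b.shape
(3, 5)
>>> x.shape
(5, 17)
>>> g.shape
(17, 5)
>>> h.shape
(5, 7, 17)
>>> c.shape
()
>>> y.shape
(7,)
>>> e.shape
(3, 17)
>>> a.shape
(5, 7, 17)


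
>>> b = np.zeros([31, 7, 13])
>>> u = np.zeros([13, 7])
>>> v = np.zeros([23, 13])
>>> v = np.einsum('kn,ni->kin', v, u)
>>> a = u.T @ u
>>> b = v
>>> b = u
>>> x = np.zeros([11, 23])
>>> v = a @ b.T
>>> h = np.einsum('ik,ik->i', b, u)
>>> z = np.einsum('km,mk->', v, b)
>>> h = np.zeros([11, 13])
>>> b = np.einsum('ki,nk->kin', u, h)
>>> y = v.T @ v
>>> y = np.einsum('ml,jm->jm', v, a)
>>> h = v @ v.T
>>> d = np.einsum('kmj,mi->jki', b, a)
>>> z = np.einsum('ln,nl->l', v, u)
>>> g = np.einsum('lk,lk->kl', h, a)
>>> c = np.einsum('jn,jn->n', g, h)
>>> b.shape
(13, 7, 11)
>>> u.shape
(13, 7)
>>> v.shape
(7, 13)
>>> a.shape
(7, 7)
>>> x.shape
(11, 23)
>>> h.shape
(7, 7)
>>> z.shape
(7,)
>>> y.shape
(7, 7)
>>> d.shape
(11, 13, 7)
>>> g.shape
(7, 7)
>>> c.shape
(7,)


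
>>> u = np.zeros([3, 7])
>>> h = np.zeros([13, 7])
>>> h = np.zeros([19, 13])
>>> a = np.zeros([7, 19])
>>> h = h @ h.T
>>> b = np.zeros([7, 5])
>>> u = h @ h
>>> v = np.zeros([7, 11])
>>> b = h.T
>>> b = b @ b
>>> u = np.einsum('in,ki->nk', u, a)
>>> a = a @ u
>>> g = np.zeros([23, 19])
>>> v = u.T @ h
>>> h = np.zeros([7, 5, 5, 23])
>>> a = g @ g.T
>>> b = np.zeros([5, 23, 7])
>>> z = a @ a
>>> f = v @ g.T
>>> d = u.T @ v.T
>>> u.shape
(19, 7)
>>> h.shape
(7, 5, 5, 23)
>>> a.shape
(23, 23)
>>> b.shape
(5, 23, 7)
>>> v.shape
(7, 19)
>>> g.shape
(23, 19)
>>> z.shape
(23, 23)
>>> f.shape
(7, 23)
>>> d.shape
(7, 7)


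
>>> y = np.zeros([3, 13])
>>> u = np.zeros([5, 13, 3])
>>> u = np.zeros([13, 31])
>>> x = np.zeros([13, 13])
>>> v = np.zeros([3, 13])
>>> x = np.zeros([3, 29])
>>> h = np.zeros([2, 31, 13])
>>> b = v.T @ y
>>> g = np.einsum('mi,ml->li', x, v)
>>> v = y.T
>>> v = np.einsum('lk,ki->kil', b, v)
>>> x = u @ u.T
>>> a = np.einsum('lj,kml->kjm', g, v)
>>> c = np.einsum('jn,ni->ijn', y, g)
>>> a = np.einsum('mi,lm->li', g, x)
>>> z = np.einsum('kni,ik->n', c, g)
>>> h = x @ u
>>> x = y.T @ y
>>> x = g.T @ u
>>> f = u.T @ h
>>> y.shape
(3, 13)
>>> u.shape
(13, 31)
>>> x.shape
(29, 31)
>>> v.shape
(13, 3, 13)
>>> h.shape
(13, 31)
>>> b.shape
(13, 13)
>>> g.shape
(13, 29)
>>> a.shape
(13, 29)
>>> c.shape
(29, 3, 13)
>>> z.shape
(3,)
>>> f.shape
(31, 31)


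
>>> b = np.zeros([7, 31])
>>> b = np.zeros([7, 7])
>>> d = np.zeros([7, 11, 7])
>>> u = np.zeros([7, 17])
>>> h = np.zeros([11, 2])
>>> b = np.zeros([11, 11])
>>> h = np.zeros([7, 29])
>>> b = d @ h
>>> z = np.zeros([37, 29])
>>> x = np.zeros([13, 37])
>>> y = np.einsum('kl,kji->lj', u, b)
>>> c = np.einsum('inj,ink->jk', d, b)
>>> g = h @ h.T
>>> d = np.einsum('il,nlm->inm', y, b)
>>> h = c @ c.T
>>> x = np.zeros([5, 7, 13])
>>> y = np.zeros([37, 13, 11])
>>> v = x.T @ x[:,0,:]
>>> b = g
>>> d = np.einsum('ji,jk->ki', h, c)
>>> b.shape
(7, 7)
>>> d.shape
(29, 7)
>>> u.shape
(7, 17)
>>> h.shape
(7, 7)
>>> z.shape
(37, 29)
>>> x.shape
(5, 7, 13)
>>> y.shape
(37, 13, 11)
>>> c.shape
(7, 29)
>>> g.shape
(7, 7)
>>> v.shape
(13, 7, 13)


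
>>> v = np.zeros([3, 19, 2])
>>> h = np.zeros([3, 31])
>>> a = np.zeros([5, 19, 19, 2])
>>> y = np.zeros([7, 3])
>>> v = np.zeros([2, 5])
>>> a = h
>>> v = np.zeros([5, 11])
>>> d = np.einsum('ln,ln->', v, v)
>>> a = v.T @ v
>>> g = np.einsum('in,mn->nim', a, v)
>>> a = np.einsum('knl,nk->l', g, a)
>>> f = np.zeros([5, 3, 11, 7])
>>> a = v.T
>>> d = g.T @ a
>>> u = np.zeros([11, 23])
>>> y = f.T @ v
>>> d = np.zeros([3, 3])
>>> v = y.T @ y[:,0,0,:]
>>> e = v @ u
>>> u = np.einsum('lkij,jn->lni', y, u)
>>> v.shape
(11, 3, 11, 11)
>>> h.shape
(3, 31)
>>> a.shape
(11, 5)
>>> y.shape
(7, 11, 3, 11)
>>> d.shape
(3, 3)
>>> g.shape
(11, 11, 5)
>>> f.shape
(5, 3, 11, 7)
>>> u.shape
(7, 23, 3)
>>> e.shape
(11, 3, 11, 23)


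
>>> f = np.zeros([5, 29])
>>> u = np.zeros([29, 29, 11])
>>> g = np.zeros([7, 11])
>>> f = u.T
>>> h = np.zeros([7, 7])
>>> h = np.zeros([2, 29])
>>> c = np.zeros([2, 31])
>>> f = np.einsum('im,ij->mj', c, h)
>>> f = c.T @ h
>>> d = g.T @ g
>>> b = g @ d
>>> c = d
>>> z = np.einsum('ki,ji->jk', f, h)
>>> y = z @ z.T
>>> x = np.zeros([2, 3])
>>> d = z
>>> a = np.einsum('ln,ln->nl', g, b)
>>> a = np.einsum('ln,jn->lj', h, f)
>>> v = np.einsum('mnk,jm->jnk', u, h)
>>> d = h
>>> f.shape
(31, 29)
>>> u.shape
(29, 29, 11)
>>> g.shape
(7, 11)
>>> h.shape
(2, 29)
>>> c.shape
(11, 11)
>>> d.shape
(2, 29)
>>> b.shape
(7, 11)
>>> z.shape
(2, 31)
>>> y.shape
(2, 2)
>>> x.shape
(2, 3)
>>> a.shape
(2, 31)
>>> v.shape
(2, 29, 11)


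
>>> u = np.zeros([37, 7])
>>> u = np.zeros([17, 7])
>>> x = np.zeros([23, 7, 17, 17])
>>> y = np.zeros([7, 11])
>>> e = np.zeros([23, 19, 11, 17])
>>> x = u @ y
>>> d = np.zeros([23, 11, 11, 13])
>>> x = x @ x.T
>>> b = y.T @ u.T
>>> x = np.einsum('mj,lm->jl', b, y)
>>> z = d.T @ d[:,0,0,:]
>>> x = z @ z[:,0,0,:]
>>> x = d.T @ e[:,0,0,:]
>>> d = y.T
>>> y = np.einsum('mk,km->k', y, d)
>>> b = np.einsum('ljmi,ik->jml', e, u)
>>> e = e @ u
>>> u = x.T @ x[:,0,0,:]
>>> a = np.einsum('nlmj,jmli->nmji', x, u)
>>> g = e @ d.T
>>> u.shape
(17, 11, 11, 17)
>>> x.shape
(13, 11, 11, 17)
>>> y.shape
(11,)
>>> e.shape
(23, 19, 11, 7)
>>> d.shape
(11, 7)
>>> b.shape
(19, 11, 23)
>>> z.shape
(13, 11, 11, 13)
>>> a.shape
(13, 11, 17, 17)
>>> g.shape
(23, 19, 11, 11)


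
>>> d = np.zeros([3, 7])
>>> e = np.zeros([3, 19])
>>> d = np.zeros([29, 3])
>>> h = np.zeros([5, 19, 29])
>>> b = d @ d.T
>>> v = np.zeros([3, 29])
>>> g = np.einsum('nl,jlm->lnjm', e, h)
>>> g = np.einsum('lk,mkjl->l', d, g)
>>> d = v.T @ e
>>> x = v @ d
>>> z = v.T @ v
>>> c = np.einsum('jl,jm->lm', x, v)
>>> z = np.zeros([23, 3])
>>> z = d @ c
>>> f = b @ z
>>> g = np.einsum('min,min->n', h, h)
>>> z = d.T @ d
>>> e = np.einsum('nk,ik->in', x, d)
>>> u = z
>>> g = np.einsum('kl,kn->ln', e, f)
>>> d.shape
(29, 19)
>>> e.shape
(29, 3)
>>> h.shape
(5, 19, 29)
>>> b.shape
(29, 29)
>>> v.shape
(3, 29)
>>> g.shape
(3, 29)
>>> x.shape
(3, 19)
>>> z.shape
(19, 19)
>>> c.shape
(19, 29)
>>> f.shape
(29, 29)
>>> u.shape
(19, 19)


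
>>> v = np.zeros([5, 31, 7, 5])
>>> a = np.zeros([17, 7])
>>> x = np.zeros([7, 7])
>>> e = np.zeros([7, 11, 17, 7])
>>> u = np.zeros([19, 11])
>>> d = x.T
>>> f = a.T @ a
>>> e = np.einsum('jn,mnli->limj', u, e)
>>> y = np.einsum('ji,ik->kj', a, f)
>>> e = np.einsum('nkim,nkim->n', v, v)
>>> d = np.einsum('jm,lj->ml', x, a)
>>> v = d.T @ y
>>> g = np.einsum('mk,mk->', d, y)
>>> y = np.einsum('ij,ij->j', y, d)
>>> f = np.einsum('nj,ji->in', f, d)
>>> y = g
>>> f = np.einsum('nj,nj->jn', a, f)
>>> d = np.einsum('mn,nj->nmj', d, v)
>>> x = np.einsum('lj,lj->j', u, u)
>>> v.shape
(17, 17)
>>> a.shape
(17, 7)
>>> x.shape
(11,)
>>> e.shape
(5,)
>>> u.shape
(19, 11)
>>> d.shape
(17, 7, 17)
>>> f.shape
(7, 17)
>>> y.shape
()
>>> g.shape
()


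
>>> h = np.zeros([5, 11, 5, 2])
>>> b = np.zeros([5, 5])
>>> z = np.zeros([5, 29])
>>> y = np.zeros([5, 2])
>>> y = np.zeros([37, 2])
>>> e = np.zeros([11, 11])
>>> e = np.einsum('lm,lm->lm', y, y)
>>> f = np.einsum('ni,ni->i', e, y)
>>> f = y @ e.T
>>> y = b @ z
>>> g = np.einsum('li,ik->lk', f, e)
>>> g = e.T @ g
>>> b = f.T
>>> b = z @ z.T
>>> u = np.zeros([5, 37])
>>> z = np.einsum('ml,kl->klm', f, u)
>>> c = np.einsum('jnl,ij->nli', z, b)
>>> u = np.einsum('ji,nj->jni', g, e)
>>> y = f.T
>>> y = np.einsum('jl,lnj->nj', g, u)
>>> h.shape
(5, 11, 5, 2)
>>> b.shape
(5, 5)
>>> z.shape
(5, 37, 37)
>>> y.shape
(37, 2)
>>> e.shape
(37, 2)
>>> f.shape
(37, 37)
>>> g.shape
(2, 2)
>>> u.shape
(2, 37, 2)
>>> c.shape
(37, 37, 5)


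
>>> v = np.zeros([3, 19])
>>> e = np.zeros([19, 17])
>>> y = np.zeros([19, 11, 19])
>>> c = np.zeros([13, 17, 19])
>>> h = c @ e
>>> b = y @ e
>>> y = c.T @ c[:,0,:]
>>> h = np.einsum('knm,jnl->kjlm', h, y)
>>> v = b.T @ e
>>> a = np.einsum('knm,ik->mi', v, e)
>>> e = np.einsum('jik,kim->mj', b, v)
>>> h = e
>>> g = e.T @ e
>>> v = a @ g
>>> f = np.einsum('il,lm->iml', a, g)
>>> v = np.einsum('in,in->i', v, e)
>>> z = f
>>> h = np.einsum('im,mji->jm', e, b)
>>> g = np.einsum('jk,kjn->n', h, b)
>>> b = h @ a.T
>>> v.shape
(17,)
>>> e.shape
(17, 19)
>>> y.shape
(19, 17, 19)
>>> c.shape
(13, 17, 19)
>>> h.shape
(11, 19)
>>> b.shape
(11, 17)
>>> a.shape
(17, 19)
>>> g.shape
(17,)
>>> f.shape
(17, 19, 19)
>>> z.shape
(17, 19, 19)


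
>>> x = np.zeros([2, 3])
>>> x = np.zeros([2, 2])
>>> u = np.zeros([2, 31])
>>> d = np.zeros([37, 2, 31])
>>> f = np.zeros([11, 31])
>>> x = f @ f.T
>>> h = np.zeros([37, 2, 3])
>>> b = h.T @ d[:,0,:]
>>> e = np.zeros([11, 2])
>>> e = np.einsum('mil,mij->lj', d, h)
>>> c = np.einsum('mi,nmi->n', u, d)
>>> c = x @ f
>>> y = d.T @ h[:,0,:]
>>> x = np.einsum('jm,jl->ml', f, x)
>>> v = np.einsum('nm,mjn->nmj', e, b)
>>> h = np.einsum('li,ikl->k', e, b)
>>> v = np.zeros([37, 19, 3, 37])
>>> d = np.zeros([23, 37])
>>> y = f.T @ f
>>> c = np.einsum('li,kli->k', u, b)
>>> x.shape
(31, 11)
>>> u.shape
(2, 31)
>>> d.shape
(23, 37)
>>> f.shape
(11, 31)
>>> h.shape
(2,)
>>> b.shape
(3, 2, 31)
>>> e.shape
(31, 3)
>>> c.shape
(3,)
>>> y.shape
(31, 31)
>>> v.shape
(37, 19, 3, 37)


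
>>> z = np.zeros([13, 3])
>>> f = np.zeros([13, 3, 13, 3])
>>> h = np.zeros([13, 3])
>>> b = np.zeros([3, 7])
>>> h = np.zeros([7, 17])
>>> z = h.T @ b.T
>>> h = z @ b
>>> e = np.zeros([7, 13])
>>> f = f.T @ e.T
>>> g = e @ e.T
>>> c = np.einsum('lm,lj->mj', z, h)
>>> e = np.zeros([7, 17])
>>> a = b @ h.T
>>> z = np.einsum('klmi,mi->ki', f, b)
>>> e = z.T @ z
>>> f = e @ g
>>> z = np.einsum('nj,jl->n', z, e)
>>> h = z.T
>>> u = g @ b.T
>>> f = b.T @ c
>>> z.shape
(3,)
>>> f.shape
(7, 7)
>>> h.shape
(3,)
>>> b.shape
(3, 7)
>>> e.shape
(7, 7)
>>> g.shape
(7, 7)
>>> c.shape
(3, 7)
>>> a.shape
(3, 17)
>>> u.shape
(7, 3)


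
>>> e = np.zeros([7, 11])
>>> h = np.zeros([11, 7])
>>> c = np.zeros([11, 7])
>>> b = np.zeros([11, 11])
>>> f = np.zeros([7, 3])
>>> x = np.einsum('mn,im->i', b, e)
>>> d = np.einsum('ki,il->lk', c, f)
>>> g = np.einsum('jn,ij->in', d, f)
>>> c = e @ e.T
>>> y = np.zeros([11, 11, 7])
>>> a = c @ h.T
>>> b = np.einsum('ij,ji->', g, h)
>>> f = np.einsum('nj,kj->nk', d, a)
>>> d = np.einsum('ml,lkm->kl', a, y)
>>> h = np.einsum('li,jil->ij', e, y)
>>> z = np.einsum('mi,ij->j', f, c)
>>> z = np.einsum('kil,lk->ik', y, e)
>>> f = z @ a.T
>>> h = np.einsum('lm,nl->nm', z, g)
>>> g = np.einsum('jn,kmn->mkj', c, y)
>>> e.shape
(7, 11)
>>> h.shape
(7, 11)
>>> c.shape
(7, 7)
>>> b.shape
()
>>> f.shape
(11, 7)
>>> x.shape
(7,)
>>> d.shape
(11, 11)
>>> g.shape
(11, 11, 7)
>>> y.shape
(11, 11, 7)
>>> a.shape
(7, 11)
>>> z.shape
(11, 11)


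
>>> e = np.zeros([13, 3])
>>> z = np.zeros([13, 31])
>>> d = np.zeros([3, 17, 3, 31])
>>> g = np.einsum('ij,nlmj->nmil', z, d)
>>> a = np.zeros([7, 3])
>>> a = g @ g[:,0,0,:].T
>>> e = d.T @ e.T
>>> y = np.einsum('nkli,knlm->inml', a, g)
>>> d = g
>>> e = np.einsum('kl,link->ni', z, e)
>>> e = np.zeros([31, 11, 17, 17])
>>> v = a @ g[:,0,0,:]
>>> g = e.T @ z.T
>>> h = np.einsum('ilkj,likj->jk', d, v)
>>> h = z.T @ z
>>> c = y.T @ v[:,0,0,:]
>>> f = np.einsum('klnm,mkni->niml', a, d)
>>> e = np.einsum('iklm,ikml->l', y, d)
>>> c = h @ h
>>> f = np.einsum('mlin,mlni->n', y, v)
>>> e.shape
(17,)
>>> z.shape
(13, 31)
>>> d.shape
(3, 3, 13, 17)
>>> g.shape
(17, 17, 11, 13)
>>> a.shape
(3, 3, 13, 3)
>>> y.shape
(3, 3, 17, 13)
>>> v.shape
(3, 3, 13, 17)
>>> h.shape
(31, 31)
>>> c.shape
(31, 31)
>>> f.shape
(13,)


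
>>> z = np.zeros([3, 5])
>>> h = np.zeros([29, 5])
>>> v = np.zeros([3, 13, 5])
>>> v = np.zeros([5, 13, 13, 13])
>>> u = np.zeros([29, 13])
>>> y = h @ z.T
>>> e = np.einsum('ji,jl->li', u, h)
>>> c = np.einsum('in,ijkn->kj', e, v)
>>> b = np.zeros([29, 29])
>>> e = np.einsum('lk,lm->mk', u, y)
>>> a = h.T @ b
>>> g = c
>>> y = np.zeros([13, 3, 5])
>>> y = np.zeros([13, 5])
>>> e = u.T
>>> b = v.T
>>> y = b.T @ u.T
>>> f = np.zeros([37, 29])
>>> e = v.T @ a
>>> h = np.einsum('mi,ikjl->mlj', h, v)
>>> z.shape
(3, 5)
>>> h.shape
(29, 13, 13)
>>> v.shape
(5, 13, 13, 13)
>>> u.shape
(29, 13)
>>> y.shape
(5, 13, 13, 29)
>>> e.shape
(13, 13, 13, 29)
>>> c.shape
(13, 13)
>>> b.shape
(13, 13, 13, 5)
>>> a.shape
(5, 29)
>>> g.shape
(13, 13)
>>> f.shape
(37, 29)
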